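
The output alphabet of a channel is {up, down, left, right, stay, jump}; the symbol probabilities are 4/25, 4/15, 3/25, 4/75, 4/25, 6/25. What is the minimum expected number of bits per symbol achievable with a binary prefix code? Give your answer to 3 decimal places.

2.493 bits/symbol

Repeatedly combine the two least-probable nodes; the expected code length is the sum of the merged weights.
merge 4/75 + 3/25 → 13/75
merge 4/25 + 4/25 → 8/25
merge 13/75 + 6/25 → 31/75
merge 4/15 + 8/25 → 44/75
merge 31/75 + 44/75 → 1
L = 13/75 + 8/25 + 31/75 + 44/75 + 1 = 187/75 ≈ 2.493 bits/symbol.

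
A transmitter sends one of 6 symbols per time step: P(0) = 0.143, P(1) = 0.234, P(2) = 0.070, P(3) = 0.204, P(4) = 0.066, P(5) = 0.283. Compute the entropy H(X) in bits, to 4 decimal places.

H = −Σ pᵢ log₂ pᵢ.
−0.143·log₂(0.143) = 0.4012
−0.234·log₂(0.234) = 0.4903
−0.070·log₂(0.070) = 0.2686
−0.204·log₂(0.204) = 0.4678
−0.066·log₂(0.066) = 0.2588
−0.283·log₂(0.283) = 0.5154
Sum ≈ 2.4022 → 2.4022 bits.

2.4022 bits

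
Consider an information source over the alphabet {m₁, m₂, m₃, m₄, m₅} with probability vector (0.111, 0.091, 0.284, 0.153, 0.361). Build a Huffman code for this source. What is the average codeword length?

Repeatedly combine the two least-probable nodes; the expected code length is the sum of the merged weights.
merge 91/1000 + 111/1000 → 101/500
merge 153/1000 + 101/500 → 71/200
merge 71/250 + 71/200 → 639/1000
merge 361/1000 + 639/1000 → 1
L = 101/500 + 71/200 + 639/1000 + 1 = 549/250 = 2.196 bits/symbol.

2.196 bits/symbol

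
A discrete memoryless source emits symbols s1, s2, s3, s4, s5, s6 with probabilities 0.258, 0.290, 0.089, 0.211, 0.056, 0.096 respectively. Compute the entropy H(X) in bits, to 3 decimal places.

H = −Σ pᵢ log₂ pᵢ.
−0.258·log₂(0.258) = 0.5043
−0.290·log₂(0.290) = 0.5179
−0.089·log₂(0.089) = 0.3106
−0.211·log₂(0.211) = 0.4736
−0.056·log₂(0.056) = 0.2329
−0.096·log₂(0.096) = 0.3246
Sum ≈ 2.3639 → 2.364 bits.

2.364 bits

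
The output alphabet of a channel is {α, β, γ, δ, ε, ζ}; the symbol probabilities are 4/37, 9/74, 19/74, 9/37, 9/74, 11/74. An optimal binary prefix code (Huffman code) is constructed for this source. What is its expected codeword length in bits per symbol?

Repeatedly combine the two least-probable nodes; the expected code length is the sum of the merged weights.
merge 4/37 + 9/74 → 17/74
merge 9/74 + 11/74 → 10/37
merge 17/74 + 9/37 → 35/74
merge 19/74 + 10/37 → 39/74
merge 35/74 + 39/74 → 1
L = 17/74 + 10/37 + 35/74 + 39/74 + 1 = 5/2 = 2.5 bits/symbol.

2.5 bits/symbol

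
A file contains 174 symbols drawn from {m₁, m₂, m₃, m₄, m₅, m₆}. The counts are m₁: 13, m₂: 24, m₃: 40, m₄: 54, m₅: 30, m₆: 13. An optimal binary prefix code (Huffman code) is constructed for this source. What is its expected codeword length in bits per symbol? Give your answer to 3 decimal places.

Probabilities are the counts divided by 174.
Repeatedly combine the two least-probable nodes; the expected code length is the sum of the merged weights.
merge 13/174 + 13/174 → 13/87
merge 4/29 + 13/87 → 25/87
merge 5/29 + 20/87 → 35/87
merge 25/87 + 9/29 → 52/87
merge 35/87 + 52/87 → 1
L = 13/87 + 25/87 + 35/87 + 52/87 + 1 = 212/87 ≈ 2.437 bits/symbol.

2.437 bits/symbol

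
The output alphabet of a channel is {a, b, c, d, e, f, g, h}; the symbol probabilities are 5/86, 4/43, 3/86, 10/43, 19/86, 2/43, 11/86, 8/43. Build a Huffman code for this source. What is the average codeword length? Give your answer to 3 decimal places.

2.767 bits/symbol

Repeatedly combine the two least-probable nodes; the expected code length is the sum of the merged weights.
merge 3/86 + 2/43 → 7/86
merge 5/86 + 7/86 → 6/43
merge 4/43 + 11/86 → 19/86
merge 6/43 + 8/43 → 14/43
merge 19/86 + 19/86 → 19/43
merge 10/43 + 14/43 → 24/43
merge 19/43 + 24/43 → 1
L = 7/86 + 6/43 + 19/86 + 14/43 + 19/43 + 24/43 + 1 = 119/43 ≈ 2.767 bits/symbol.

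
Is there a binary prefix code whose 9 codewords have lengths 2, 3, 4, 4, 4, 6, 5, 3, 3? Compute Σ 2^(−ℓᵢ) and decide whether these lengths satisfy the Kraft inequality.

With common denominator 2^6 = 64: Σ 2^(−ℓᵢ) = 16/64 + 8/64 + 4/64 + 4/64 + 4/64 + 1/64 + 2/64 + 8/64 + 8/64 = 55/64 = 0.859375.
Kraft's inequality requires Σ ≤ 1; here Σ = 0.859375 ≤ 1, so such a prefix code exists.

0.859375; yes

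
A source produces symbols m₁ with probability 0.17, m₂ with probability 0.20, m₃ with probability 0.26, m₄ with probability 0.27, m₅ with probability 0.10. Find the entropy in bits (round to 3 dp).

2.246 bits

H = −Σ pᵢ log₂ pᵢ.
−0.17·log₂(0.17) = 0.4346
−0.20·log₂(0.20) = 0.4644
−0.26·log₂(0.26) = 0.5053
−0.27·log₂(0.27) = 0.5100
−0.10·log₂(0.10) = 0.3322
Sum ≈ 2.2465 → 2.246 bits.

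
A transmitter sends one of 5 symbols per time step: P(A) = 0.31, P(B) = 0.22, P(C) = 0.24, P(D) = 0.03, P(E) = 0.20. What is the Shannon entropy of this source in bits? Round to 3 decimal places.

2.115 bits

H = −Σ pᵢ log₂ pᵢ.
−0.31·log₂(0.31) = 0.5238
−0.22·log₂(0.22) = 0.4806
−0.24·log₂(0.24) = 0.4941
−0.03·log₂(0.03) = 0.1518
−0.20·log₂(0.20) = 0.4644
Sum ≈ 2.1147 → 2.115 bits.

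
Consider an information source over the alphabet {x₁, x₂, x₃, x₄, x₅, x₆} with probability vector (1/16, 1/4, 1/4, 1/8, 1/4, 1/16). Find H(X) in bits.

Each probability is a power of 1/2, so log₂(1/p) is an integer.
H = Σ p·log₂(1/p) = 1/16·4 + 1/4·2 + 1/4·2 + 1/8·3 + 1/4·2 + 1/16·4 = 2.375 bits.

2.375 bits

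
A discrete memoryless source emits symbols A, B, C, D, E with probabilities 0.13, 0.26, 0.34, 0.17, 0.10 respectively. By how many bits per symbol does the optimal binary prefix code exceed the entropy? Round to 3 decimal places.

Entropy H = −Σ p log₂ p ≈ 2.1839 bits.
Huffman merges: 1/10+13/100→23/100; 17/100+23/100→2/5; 13/50+17/50→3/5; 2/5+3/5→1. L = 223/100 ≈ 2.2300.
L − H = 2.2300 − 2.1839 = 0.046 bits.

0.046 bits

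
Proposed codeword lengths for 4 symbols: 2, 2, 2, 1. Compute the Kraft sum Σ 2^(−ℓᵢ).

1.25

With common denominator 2^2 = 4: Σ 2^(−ℓᵢ) = 1/4 + 1/4 + 1/4 + 2/4 = 5/4 = 1.25.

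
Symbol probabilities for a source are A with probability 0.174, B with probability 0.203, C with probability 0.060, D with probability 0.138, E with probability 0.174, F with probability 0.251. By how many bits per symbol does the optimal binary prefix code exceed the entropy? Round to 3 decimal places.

Entropy H = −Σ p log₂ p ≈ 2.4833 bits.
Huffman merges: 3/50+69/500→99/500; 87/500+87/500→87/250; 99/500+203/1000→401/1000; 251/1000+87/250→599/1000; 401/1000+599/1000→1. L = 1273/500 ≈ 2.5460.
L − H = 2.5460 − 2.4833 = 0.063 bits.

0.063 bits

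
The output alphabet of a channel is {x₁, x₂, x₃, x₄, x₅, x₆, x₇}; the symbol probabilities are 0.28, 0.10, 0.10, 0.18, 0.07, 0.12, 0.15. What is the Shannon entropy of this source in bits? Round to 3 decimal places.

H = −Σ pᵢ log₂ pᵢ.
−0.28·log₂(0.28) = 0.5142
−0.10·log₂(0.10) = 0.3322
−0.10·log₂(0.10) = 0.3322
−0.18·log₂(0.18) = 0.4453
−0.07·log₂(0.07) = 0.2686
−0.12·log₂(0.12) = 0.3671
−0.15·log₂(0.15) = 0.4105
Sum ≈ 2.6701 → 2.670 bits.

2.670 bits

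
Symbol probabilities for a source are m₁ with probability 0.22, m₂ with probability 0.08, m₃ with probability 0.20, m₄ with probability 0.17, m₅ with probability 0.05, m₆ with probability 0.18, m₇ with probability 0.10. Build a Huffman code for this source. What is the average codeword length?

2.71 bits/symbol

Repeatedly combine the two least-probable nodes; the expected code length is the sum of the merged weights.
merge 1/20 + 2/25 → 13/100
merge 1/10 + 13/100 → 23/100
merge 17/100 + 9/50 → 7/20
merge 1/5 + 11/50 → 21/50
merge 23/100 + 7/20 → 29/50
merge 21/50 + 29/50 → 1
L = 13/100 + 23/100 + 7/20 + 21/50 + 29/50 + 1 = 271/100 = 2.71 bits/symbol.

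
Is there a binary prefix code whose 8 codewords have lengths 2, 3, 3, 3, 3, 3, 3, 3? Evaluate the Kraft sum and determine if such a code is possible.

1.125; no

With common denominator 2^3 = 8: Σ 2^(−ℓᵢ) = 2/8 + 1/8 + 1/8 + 1/8 + 1/8 + 1/8 + 1/8 + 1/8 = 9/8 = 1.125.
Kraft's inequality requires Σ ≤ 1; here Σ = 1.125 > 1, so no such prefix code exists.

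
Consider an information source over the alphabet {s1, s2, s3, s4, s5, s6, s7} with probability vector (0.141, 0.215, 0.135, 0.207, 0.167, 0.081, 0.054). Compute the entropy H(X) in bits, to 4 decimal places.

H = −Σ pᵢ log₂ pᵢ.
−0.141·log₂(0.141) = 0.3985
−0.215·log₂(0.215) = 0.4768
−0.135·log₂(0.135) = 0.3900
−0.207·log₂(0.207) = 0.4704
−0.167·log₂(0.167) = 0.4312
−0.081·log₂(0.081) = 0.2937
−0.054·log₂(0.054) = 0.2274
Sum ≈ 2.6880 → 2.6880 bits.

2.6880 bits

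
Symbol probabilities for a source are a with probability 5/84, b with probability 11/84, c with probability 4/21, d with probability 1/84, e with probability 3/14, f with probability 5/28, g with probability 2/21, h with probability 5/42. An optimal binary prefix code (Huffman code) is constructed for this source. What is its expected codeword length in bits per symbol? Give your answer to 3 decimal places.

Repeatedly combine the two least-probable nodes; the expected code length is the sum of the merged weights.
merge 1/84 + 5/84 → 1/14
merge 1/14 + 2/21 → 1/6
merge 5/42 + 11/84 → 1/4
merge 1/6 + 5/28 → 29/84
merge 4/21 + 3/14 → 17/42
merge 1/4 + 29/84 → 25/42
merge 17/42 + 25/42 → 1
L = 1/14 + 1/6 + 1/4 + 29/84 + 17/42 + 25/42 + 1 = 17/6 ≈ 2.833 bits/symbol.

2.833 bits/symbol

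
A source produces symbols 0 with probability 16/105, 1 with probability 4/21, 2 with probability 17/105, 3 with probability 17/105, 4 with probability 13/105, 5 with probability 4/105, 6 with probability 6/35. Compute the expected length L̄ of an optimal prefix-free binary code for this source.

Repeatedly combine the two least-probable nodes; the expected code length is the sum of the merged weights.
merge 4/105 + 13/105 → 17/105
merge 16/105 + 17/105 → 11/35
merge 17/105 + 17/105 → 34/105
merge 6/35 + 4/21 → 38/105
merge 11/35 + 34/105 → 67/105
merge 38/105 + 67/105 → 1
L = 17/105 + 11/35 + 34/105 + 38/105 + 67/105 + 1 = 14/5 = 2.8 bits/symbol.

2.8 bits/symbol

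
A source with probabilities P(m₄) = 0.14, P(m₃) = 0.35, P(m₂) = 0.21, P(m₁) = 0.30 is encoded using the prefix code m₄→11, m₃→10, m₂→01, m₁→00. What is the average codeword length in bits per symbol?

L̄ = Σ pᵢ·ℓᵢ = 0.14·2 + 0.35·2 + 0.21·2 + 0.30·2 = 2 bits/symbol.

2 bits/symbol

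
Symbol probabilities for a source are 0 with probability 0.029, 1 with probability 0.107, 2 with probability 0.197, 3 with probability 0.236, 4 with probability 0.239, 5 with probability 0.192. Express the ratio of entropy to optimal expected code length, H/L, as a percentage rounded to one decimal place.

Entropy H = −Σ p log₂ p ≈ 2.3971 bits.
Huffman merges: 29/1000+107/1000→17/125; 17/125+24/125→41/125; 197/1000+59/250→433/1000; 239/1000+41/125→567/1000; 433/1000+567/1000→1. L = 308/125 ≈ 2.4640.
Efficiency = H/L = 2.3971/2.4640 = 97.3%.

97.3%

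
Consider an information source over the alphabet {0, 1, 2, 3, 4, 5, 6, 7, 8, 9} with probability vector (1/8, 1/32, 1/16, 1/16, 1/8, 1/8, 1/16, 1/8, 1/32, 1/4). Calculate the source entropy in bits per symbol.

3.0625 bits

Each probability is a power of 1/2, so log₂(1/p) is an integer.
H = Σ p·log₂(1/p) = 1/8·3 + 1/32·5 + 1/16·4 + 1/16·4 + 1/8·3 + 1/8·3 + 1/16·4 + 1/8·3 + 1/32·5 + 1/4·2 = 3.0625 bits.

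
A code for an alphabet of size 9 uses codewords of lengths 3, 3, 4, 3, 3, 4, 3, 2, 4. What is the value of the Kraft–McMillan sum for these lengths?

1.0625

With common denominator 2^4 = 16: Σ 2^(−ℓᵢ) = 2/16 + 2/16 + 1/16 + 2/16 + 2/16 + 1/16 + 2/16 + 4/16 + 1/16 = 17/16 = 1.0625.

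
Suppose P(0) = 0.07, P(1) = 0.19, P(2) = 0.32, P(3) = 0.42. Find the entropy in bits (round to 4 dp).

1.7755 bits

H = −Σ pᵢ log₂ pᵢ.
−0.07·log₂(0.07) = 0.2686
−0.19·log₂(0.19) = 0.4552
−0.32·log₂(0.32) = 0.5260
−0.42·log₂(0.42) = 0.5256
Sum ≈ 1.7755 → 1.7755 bits.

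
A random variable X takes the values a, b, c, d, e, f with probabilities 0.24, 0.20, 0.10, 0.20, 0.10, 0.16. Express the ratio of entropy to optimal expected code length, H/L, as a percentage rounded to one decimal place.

98.1%

Entropy H = −Σ p log₂ p ≈ 2.5103 bits.
Huffman merges: 1/10+1/10→1/5; 4/25+1/5→9/25; 1/5+1/5→2/5; 6/25+9/25→3/5; 2/5+3/5→1. L = 64/25 ≈ 2.5600.
Efficiency = H/L = 2.5103/2.5600 = 98.1%.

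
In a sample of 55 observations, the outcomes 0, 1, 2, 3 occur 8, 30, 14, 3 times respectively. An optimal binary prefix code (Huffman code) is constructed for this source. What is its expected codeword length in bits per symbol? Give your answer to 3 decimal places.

1.655 bits/symbol

Probabilities are the counts divided by 55.
Repeatedly combine the two least-probable nodes; the expected code length is the sum of the merged weights.
merge 3/55 + 8/55 → 1/5
merge 1/5 + 14/55 → 5/11
merge 5/11 + 6/11 → 1
L = 1/5 + 5/11 + 1 = 91/55 ≈ 1.655 bits/symbol.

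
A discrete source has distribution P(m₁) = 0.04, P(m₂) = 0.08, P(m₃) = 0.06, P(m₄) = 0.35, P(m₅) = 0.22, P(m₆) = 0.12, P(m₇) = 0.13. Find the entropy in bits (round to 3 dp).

H = −Σ pᵢ log₂ pᵢ.
−0.04·log₂(0.04) = 0.1858
−0.08·log₂(0.08) = 0.2915
−0.06·log₂(0.06) = 0.2435
−0.35·log₂(0.35) = 0.5301
−0.22·log₂(0.22) = 0.4806
−0.12·log₂(0.12) = 0.3671
−0.13·log₂(0.13) = 0.3826
Sum ≈ 2.4812 → 2.481 bits.

2.481 bits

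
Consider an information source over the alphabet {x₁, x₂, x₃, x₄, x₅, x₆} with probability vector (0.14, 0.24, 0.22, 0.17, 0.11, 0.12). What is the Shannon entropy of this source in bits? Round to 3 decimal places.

2.524 bits

H = −Σ pᵢ log₂ pᵢ.
−0.14·log₂(0.14) = 0.3971
−0.24·log₂(0.24) = 0.4941
−0.22·log₂(0.22) = 0.4806
−0.17·log₂(0.17) = 0.4346
−0.11·log₂(0.11) = 0.3503
−0.12·log₂(0.12) = 0.3671
Sum ≈ 2.5238 → 2.524 bits.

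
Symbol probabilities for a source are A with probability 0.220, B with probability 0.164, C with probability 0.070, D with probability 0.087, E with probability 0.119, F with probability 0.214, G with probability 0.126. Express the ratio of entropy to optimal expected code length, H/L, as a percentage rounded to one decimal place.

Entropy H = −Σ p log₂ p ≈ 2.7014 bits.
Huffman merges: 7/100+87/1000→157/1000; 119/1000+63/500→49/200; 157/1000+41/250→321/1000; 107/500+11/50→217/500; 49/200+321/1000→283/500; 217/500+283/500→1. L = 2723/1000 ≈ 2.7230.
Efficiency = H/L = 2.7014/2.7230 = 99.2%.

99.2%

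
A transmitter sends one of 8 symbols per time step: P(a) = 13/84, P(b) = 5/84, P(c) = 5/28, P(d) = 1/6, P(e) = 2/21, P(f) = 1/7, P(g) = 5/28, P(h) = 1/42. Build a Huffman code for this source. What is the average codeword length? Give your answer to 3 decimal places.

Repeatedly combine the two least-probable nodes; the expected code length is the sum of the merged weights.
merge 1/42 + 5/84 → 1/12
merge 1/12 + 2/21 → 5/28
merge 1/7 + 13/84 → 25/84
merge 1/6 + 5/28 → 29/84
merge 5/28 + 5/28 → 5/14
merge 25/84 + 29/84 → 9/14
merge 5/14 + 9/14 → 1
L = 1/12 + 5/28 + 25/84 + 29/84 + 5/14 + 9/14 + 1 = 61/21 ≈ 2.905 bits/symbol.

2.905 bits/symbol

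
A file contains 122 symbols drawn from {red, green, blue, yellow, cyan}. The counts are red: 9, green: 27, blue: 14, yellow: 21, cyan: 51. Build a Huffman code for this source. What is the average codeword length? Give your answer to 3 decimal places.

Probabilities are the counts divided by 122.
Repeatedly combine the two least-probable nodes; the expected code length is the sum of the merged weights.
merge 9/122 + 7/61 → 23/122
merge 21/122 + 23/122 → 22/61
merge 27/122 + 22/61 → 71/122
merge 51/122 + 71/122 → 1
L = 23/122 + 22/61 + 71/122 + 1 = 130/61 ≈ 2.131 bits/symbol.

2.131 bits/symbol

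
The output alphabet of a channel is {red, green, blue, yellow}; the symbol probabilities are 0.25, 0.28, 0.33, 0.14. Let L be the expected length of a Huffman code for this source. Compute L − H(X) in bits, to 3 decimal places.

0.061 bits

Entropy H = −Σ p log₂ p ≈ 1.9392 bits.
Huffman merges: 7/50+1/4→39/100; 7/25+33/100→61/100; 39/100+61/100→1. L = 2 ≈ 2.0000.
L − H = 2.0000 − 1.9392 = 0.061 bits.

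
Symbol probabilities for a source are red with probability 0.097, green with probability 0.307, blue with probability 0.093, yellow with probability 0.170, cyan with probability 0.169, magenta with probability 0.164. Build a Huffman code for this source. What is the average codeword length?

Repeatedly combine the two least-probable nodes; the expected code length is the sum of the merged weights.
merge 93/1000 + 97/1000 → 19/100
merge 41/250 + 169/1000 → 333/1000
merge 17/100 + 19/100 → 9/25
merge 307/1000 + 333/1000 → 16/25
merge 9/25 + 16/25 → 1
L = 19/100 + 333/1000 + 9/25 + 16/25 + 1 = 2523/1000 = 2.523 bits/symbol.

2.523 bits/symbol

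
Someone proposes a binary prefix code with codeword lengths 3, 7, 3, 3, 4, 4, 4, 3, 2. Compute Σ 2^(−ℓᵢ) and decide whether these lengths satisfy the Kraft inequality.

With common denominator 2^7 = 128: Σ 2^(−ℓᵢ) = 16/128 + 1/128 + 16/128 + 16/128 + 8/128 + 8/128 + 8/128 + 16/128 + 32/128 = 121/128 = 0.9453125.
Kraft's inequality requires Σ ≤ 1; here Σ = 0.9453125 ≤ 1, so such a prefix code exists.

0.9453125; yes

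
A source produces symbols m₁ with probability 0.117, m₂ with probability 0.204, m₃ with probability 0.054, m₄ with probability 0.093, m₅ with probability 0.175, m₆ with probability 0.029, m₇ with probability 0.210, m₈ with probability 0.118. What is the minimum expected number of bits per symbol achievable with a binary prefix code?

2.845 bits/symbol

Repeatedly combine the two least-probable nodes; the expected code length is the sum of the merged weights.
merge 29/1000 + 27/500 → 83/1000
merge 83/1000 + 93/1000 → 22/125
merge 117/1000 + 59/500 → 47/200
merge 7/40 + 22/125 → 351/1000
merge 51/250 + 21/100 → 207/500
merge 47/200 + 351/1000 → 293/500
merge 207/500 + 293/500 → 1
L = 83/1000 + 22/125 + 47/200 + 351/1000 + 207/500 + 293/500 + 1 = 569/200 = 2.845 bits/symbol.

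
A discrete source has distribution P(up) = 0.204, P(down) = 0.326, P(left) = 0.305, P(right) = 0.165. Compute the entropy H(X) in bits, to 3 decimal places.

1.946 bits

H = −Σ pᵢ log₂ pᵢ.
−0.204·log₂(0.204) = 0.4678
−0.326·log₂(0.326) = 0.5272
−0.305·log₂(0.305) = 0.5225
−0.165·log₂(0.165) = 0.4289
Sum ≈ 1.9464 → 1.946 bits.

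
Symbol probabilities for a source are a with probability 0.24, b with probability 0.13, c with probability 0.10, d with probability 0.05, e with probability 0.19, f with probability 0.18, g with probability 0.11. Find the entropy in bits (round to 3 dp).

H = −Σ pᵢ log₂ pᵢ.
−0.24·log₂(0.24) = 0.4941
−0.13·log₂(0.13) = 0.3826
−0.10·log₂(0.10) = 0.3322
−0.05·log₂(0.05) = 0.2161
−0.19·log₂(0.19) = 0.4552
−0.18·log₂(0.18) = 0.4453
−0.11·log₂(0.11) = 0.3503
Sum ≈ 2.6759 → 2.676 bits.

2.676 bits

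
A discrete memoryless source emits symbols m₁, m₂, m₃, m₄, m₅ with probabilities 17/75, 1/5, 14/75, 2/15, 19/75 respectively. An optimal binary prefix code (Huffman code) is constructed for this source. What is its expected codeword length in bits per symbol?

Repeatedly combine the two least-probable nodes; the expected code length is the sum of the merged weights.
merge 2/15 + 14/75 → 8/25
merge 1/5 + 17/75 → 32/75
merge 19/75 + 8/25 → 43/75
merge 32/75 + 43/75 → 1
L = 8/25 + 32/75 + 43/75 + 1 = 58/25 = 2.32 bits/symbol.

2.32 bits/symbol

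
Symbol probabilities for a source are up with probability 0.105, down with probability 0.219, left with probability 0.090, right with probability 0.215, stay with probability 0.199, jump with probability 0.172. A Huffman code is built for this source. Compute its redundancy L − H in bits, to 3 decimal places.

0.051 bits

Entropy H = −Σ p log₂ p ≈ 2.5110 bits.
Huffman merges: 9/100+21/200→39/200; 43/250+39/200→367/1000; 199/1000+43/200→207/500; 219/1000+367/1000→293/500; 207/500+293/500→1. L = 1281/500 ≈ 2.5620.
L − H = 2.5620 − 2.5110 = 0.051 bits.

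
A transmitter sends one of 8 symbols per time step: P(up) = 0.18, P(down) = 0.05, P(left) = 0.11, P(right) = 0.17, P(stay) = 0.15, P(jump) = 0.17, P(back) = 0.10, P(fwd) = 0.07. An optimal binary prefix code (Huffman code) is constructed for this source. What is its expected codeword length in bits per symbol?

Repeatedly combine the two least-probable nodes; the expected code length is the sum of the merged weights.
merge 1/20 + 7/100 → 3/25
merge 1/10 + 11/100 → 21/100
merge 3/25 + 3/20 → 27/100
merge 17/100 + 17/100 → 17/50
merge 9/50 + 21/100 → 39/100
merge 27/100 + 17/50 → 61/100
merge 39/100 + 61/100 → 1
L = 3/25 + 21/100 + 27/100 + 17/50 + 39/100 + 61/100 + 1 = 147/50 = 2.94 bits/symbol.

2.94 bits/symbol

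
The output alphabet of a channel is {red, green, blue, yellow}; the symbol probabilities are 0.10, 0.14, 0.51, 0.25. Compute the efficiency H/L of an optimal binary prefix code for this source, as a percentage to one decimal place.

99.7%

Entropy H = −Σ p log₂ p ≈ 1.7247 bits.
Huffman merges: 1/10+7/50→6/25; 6/25+1/4→49/100; 49/100+51/100→1. L = 173/100 ≈ 1.7300.
Efficiency = H/L = 1.7247/1.7300 = 99.7%.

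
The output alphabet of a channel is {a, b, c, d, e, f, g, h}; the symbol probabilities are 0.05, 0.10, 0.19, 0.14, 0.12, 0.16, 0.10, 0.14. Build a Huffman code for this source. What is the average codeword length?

2.96 bits/symbol

Repeatedly combine the two least-probable nodes; the expected code length is the sum of the merged weights.
merge 1/20 + 1/10 → 3/20
merge 1/10 + 3/25 → 11/50
merge 7/50 + 7/50 → 7/25
merge 3/20 + 4/25 → 31/100
merge 19/100 + 11/50 → 41/100
merge 7/25 + 31/100 → 59/100
merge 41/100 + 59/100 → 1
L = 3/20 + 11/50 + 7/25 + 31/100 + 41/100 + 59/100 + 1 = 74/25 = 2.96 bits/symbol.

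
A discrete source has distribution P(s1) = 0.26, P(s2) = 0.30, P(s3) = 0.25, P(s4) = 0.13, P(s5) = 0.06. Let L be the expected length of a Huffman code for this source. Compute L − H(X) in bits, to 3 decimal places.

0.037 bits

Entropy H = −Σ p log₂ p ≈ 2.1526 bits.
Huffman merges: 3/50+13/100→19/100; 19/100+1/4→11/25; 13/50+3/10→14/25; 11/25+14/25→1. L = 219/100 ≈ 2.1900.
L − H = 2.1900 − 2.1526 = 0.037 bits.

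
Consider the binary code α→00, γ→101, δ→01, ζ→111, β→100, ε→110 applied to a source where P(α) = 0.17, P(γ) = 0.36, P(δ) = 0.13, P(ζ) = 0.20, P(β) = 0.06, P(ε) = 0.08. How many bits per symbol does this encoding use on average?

2.7 bits/symbol

L̄ = Σ pᵢ·ℓᵢ = 0.17·2 + 0.36·3 + 0.13·2 + 0.20·3 + 0.06·3 + 0.08·3 = 2.7 bits/symbol.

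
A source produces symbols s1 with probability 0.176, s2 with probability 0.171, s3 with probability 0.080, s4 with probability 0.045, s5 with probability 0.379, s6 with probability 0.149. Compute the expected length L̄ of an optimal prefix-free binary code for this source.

2.367 bits/symbol

Repeatedly combine the two least-probable nodes; the expected code length is the sum of the merged weights.
merge 9/200 + 2/25 → 1/8
merge 1/8 + 149/1000 → 137/500
merge 171/1000 + 22/125 → 347/1000
merge 137/500 + 347/1000 → 621/1000
merge 379/1000 + 621/1000 → 1
L = 1/8 + 137/500 + 347/1000 + 621/1000 + 1 = 2367/1000 = 2.367 bits/symbol.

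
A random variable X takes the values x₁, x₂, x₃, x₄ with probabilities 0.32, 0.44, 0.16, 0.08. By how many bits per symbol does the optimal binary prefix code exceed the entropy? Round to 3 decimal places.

0.038 bits

Entropy H = −Σ p log₂ p ≈ 1.7617 bits.
Huffman merges: 2/25+4/25→6/25; 6/25+8/25→14/25; 11/25+14/25→1. L = 9/5 ≈ 1.8000.
L − H = 1.8000 − 1.7617 = 0.038 bits.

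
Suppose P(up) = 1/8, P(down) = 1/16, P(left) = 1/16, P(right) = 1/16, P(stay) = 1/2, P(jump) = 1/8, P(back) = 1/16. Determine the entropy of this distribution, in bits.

Each probability is a power of 1/2, so log₂(1/p) is an integer.
H = Σ p·log₂(1/p) = 1/8·3 + 1/16·4 + 1/16·4 + 1/16·4 + 1/2·1 + 1/8·3 + 1/16·4 = 2.25 bits.

2.25 bits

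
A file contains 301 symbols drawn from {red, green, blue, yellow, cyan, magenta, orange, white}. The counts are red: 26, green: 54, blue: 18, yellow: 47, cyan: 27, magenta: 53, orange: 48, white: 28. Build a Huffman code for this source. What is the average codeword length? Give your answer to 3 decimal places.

Probabilities are the counts divided by 301.
Repeatedly combine the two least-probable nodes; the expected code length is the sum of the merged weights.
merge 18/301 + 26/301 → 44/301
merge 27/301 + 4/43 → 55/301
merge 44/301 + 47/301 → 13/43
merge 48/301 + 53/301 → 101/301
merge 54/301 + 55/301 → 109/301
merge 13/43 + 101/301 → 192/301
merge 109/301 + 192/301 → 1
L = 44/301 + 55/301 + 13/43 + 101/301 + 109/301 + 192/301 + 1 = 893/301 ≈ 2.967 bits/symbol.

2.967 bits/symbol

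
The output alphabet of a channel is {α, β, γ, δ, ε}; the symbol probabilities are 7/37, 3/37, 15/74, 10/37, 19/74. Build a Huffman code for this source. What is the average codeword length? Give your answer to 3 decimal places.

2.270 bits/symbol

Repeatedly combine the two least-probable nodes; the expected code length is the sum of the merged weights.
merge 3/37 + 7/37 → 10/37
merge 15/74 + 19/74 → 17/37
merge 10/37 + 10/37 → 20/37
merge 17/37 + 20/37 → 1
L = 10/37 + 17/37 + 20/37 + 1 = 84/37 ≈ 2.270 bits/symbol.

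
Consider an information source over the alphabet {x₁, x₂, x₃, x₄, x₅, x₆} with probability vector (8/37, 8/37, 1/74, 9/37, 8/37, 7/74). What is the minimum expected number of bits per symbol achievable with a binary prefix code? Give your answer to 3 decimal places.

2.432 bits/symbol

Repeatedly combine the two least-probable nodes; the expected code length is the sum of the merged weights.
merge 1/74 + 7/74 → 4/37
merge 4/37 + 8/37 → 12/37
merge 8/37 + 8/37 → 16/37
merge 9/37 + 12/37 → 21/37
merge 16/37 + 21/37 → 1
L = 4/37 + 12/37 + 16/37 + 21/37 + 1 = 90/37 ≈ 2.432 bits/symbol.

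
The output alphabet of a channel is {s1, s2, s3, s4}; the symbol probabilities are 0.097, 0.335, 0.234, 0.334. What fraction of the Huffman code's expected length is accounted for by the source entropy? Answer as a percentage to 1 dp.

Entropy H = −Σ p log₂ p ≈ 1.8738 bits.
Huffman merges: 97/1000+117/500→331/1000; 331/1000+167/500→133/200; 67/200+133/200→1. L = 499/250 ≈ 1.9960.
Efficiency = H/L = 1.8738/1.9960 = 93.9%.

93.9%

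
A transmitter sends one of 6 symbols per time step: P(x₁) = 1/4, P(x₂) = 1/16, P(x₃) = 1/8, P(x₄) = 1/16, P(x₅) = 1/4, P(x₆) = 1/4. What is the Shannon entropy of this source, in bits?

Each probability is a power of 1/2, so log₂(1/p) is an integer.
H = Σ p·log₂(1/p) = 1/4·2 + 1/16·4 + 1/8·3 + 1/16·4 + 1/4·2 + 1/4·2 = 2.375 bits.

2.375 bits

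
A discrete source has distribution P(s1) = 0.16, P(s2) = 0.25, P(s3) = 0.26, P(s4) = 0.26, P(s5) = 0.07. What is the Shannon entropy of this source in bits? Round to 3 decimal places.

H = −Σ pᵢ log₂ pᵢ.
−0.16·log₂(0.16) = 0.4230
−0.25·log₂(0.25) = 0.5000
−0.26·log₂(0.26) = 0.5053
−0.26·log₂(0.26) = 0.5053
−0.07·log₂(0.07) = 0.2686
Sum ≈ 2.2021 → 2.202 bits.

2.202 bits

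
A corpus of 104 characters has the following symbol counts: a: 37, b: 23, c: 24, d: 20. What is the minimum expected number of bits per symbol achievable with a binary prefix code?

2 bits/symbol

Probabilities are the counts divided by 104.
Repeatedly combine the two least-probable nodes; the expected code length is the sum of the merged weights.
merge 5/26 + 23/104 → 43/104
merge 3/13 + 37/104 → 61/104
merge 43/104 + 61/104 → 1
L = 43/104 + 61/104 + 1 = 2 bits/symbol.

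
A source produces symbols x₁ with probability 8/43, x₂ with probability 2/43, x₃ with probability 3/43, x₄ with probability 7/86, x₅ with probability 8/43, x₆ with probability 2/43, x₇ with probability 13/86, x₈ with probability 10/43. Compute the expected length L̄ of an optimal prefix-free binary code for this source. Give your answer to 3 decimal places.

Repeatedly combine the two least-probable nodes; the expected code length is the sum of the merged weights.
merge 2/43 + 2/43 → 4/43
merge 3/43 + 7/86 → 13/86
merge 4/43 + 13/86 → 21/86
merge 13/86 + 8/43 → 29/86
merge 8/43 + 10/43 → 18/43
merge 21/86 + 29/86 → 25/43
merge 18/43 + 25/43 → 1
L = 4/43 + 13/86 + 21/86 + 29/86 + 18/43 + 25/43 + 1 = 243/86 ≈ 2.826 bits/symbol.

2.826 bits/symbol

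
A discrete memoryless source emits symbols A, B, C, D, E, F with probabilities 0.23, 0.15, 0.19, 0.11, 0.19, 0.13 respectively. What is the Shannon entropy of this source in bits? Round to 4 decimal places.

2.5416 bits

H = −Σ pᵢ log₂ pᵢ.
−0.23·log₂(0.23) = 0.4877
−0.15·log₂(0.15) = 0.4105
−0.19·log₂(0.19) = 0.4552
−0.11·log₂(0.11) = 0.3503
−0.19·log₂(0.19) = 0.4552
−0.13·log₂(0.13) = 0.3826
Sum ≈ 2.5416 → 2.5416 bits.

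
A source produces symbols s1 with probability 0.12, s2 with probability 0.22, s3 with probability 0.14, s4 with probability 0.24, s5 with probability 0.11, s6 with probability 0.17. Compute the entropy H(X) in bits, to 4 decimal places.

2.5238 bits

H = −Σ pᵢ log₂ pᵢ.
−0.12·log₂(0.12) = 0.3671
−0.22·log₂(0.22) = 0.4806
−0.14·log₂(0.14) = 0.3971
−0.24·log₂(0.24) = 0.4941
−0.11·log₂(0.11) = 0.3503
−0.17·log₂(0.17) = 0.4346
Sum ≈ 2.5238 → 2.5238 bits.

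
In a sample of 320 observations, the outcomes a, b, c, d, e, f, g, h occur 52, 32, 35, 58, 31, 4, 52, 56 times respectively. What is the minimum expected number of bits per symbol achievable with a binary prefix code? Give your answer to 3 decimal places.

Probabilities are the counts divided by 320.
Repeatedly combine the two least-probable nodes; the expected code length is the sum of the merged weights.
merge 1/80 + 31/320 → 7/64
merge 1/10 + 7/64 → 67/320
merge 7/64 + 13/80 → 87/320
merge 13/80 + 7/40 → 27/80
merge 29/160 + 67/320 → 25/64
merge 87/320 + 27/80 → 39/64
merge 25/64 + 39/64 → 1
L = 7/64 + 67/320 + 87/320 + 27/80 + 25/64 + 39/64 + 1 = 937/320 ≈ 2.928 bits/symbol.

2.928 bits/symbol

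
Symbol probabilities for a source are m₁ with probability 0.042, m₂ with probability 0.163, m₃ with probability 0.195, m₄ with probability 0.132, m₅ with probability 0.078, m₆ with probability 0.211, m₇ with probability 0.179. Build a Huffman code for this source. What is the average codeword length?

Repeatedly combine the two least-probable nodes; the expected code length is the sum of the merged weights.
merge 21/500 + 39/500 → 3/25
merge 3/25 + 33/250 → 63/250
merge 163/1000 + 179/1000 → 171/500
merge 39/200 + 211/1000 → 203/500
merge 63/250 + 171/500 → 297/500
merge 203/500 + 297/500 → 1
L = 3/25 + 63/250 + 171/500 + 203/500 + 297/500 + 1 = 1357/500 = 2.714 bits/symbol.

2.714 bits/symbol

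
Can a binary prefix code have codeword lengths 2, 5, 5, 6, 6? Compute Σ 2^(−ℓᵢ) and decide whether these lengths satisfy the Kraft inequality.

With common denominator 2^6 = 64: Σ 2^(−ℓᵢ) = 16/64 + 2/64 + 2/64 + 1/64 + 1/64 = 22/64 = 0.34375.
Kraft's inequality requires Σ ≤ 1; here Σ = 0.34375 ≤ 1, so such a prefix code exists.

0.34375; yes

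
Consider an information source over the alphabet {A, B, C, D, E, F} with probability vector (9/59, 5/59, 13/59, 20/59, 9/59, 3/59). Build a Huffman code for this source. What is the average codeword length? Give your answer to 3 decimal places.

Repeatedly combine the two least-probable nodes; the expected code length is the sum of the merged weights.
merge 3/59 + 5/59 → 8/59
merge 8/59 + 9/59 → 17/59
merge 9/59 + 13/59 → 22/59
merge 17/59 + 20/59 → 37/59
merge 22/59 + 37/59 → 1
L = 8/59 + 17/59 + 22/59 + 37/59 + 1 = 143/59 ≈ 2.424 bits/symbol.

2.424 bits/symbol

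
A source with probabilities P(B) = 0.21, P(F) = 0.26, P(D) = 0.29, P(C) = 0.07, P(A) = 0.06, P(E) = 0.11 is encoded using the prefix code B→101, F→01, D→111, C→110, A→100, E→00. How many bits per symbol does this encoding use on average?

L̄ = Σ pᵢ·ℓᵢ = 0.21·3 + 0.26·2 + 0.29·3 + 0.07·3 + 0.06·3 + 0.11·2 = 2.63 bits/symbol.

2.63 bits/symbol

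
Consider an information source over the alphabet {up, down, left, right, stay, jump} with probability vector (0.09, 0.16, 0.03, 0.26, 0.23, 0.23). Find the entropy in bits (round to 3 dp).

2.368 bits

H = −Σ pᵢ log₂ pᵢ.
−0.09·log₂(0.09) = 0.3127
−0.16·log₂(0.16) = 0.4230
−0.03·log₂(0.03) = 0.1518
−0.26·log₂(0.26) = 0.5053
−0.23·log₂(0.23) = 0.4877
−0.23·log₂(0.23) = 0.4877
Sum ≈ 2.3681 → 2.368 bits.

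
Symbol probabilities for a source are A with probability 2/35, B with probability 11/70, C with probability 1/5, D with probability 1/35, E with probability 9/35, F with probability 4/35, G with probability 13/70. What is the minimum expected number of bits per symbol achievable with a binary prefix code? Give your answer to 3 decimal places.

2.629 bits/symbol

Repeatedly combine the two least-probable nodes; the expected code length is the sum of the merged weights.
merge 1/35 + 2/35 → 3/35
merge 3/35 + 4/35 → 1/5
merge 11/70 + 13/70 → 12/35
merge 1/5 + 1/5 → 2/5
merge 9/35 + 12/35 → 3/5
merge 2/5 + 3/5 → 1
L = 3/35 + 1/5 + 12/35 + 2/5 + 3/5 + 1 = 92/35 ≈ 2.629 bits/symbol.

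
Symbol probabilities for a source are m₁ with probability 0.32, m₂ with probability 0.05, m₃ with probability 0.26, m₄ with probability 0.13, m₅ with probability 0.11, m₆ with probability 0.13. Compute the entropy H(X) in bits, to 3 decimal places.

2.363 bits

H = −Σ pᵢ log₂ pᵢ.
−0.32·log₂(0.32) = 0.5260
−0.05·log₂(0.05) = 0.2161
−0.26·log₂(0.26) = 0.5053
−0.13·log₂(0.13) = 0.3826
−0.11·log₂(0.11) = 0.3503
−0.13·log₂(0.13) = 0.3826
Sum ≈ 2.3630 → 2.363 bits.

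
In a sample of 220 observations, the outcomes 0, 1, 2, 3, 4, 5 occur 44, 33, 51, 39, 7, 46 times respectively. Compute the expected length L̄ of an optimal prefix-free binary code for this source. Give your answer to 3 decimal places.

2.541 bits/symbol

Probabilities are the counts divided by 220.
Repeatedly combine the two least-probable nodes; the expected code length is the sum of the merged weights.
merge 7/220 + 3/20 → 2/11
merge 39/220 + 2/11 → 79/220
merge 1/5 + 23/110 → 9/22
merge 51/220 + 79/220 → 13/22
merge 9/22 + 13/22 → 1
L = 2/11 + 79/220 + 9/22 + 13/22 + 1 = 559/220 ≈ 2.541 bits/symbol.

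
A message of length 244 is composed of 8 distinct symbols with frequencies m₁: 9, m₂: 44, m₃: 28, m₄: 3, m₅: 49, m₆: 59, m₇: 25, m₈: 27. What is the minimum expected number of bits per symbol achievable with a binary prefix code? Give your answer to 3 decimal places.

Probabilities are the counts divided by 244.
Repeatedly combine the two least-probable nodes; the expected code length is the sum of the merged weights.
merge 3/244 + 9/244 → 3/61
merge 3/61 + 25/244 → 37/244
merge 27/244 + 7/61 → 55/244
merge 37/244 + 11/61 → 81/244
merge 49/244 + 55/244 → 26/61
merge 59/244 + 81/244 → 35/61
merge 26/61 + 35/61 → 1
L = 3/61 + 37/244 + 55/244 + 81/244 + 26/61 + 35/61 + 1 = 673/244 ≈ 2.758 bits/symbol.

2.758 bits/symbol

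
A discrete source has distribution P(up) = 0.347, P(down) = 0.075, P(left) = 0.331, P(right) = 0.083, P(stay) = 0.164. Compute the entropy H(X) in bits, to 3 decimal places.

2.064 bits

H = −Σ pᵢ log₂ pᵢ.
−0.347·log₂(0.347) = 0.5299
−0.075·log₂(0.075) = 0.2803
−0.331·log₂(0.331) = 0.5280
−0.083·log₂(0.083) = 0.2980
−0.164·log₂(0.164) = 0.4278
Sum ≈ 2.0639 → 2.064 bits.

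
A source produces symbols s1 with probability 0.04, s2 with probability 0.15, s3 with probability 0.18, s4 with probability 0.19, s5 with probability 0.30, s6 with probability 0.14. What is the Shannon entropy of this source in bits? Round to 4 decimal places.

H = −Σ pᵢ log₂ pᵢ.
−0.04·log₂(0.04) = 0.1858
−0.15·log₂(0.15) = 0.4105
−0.18·log₂(0.18) = 0.4453
−0.19·log₂(0.19) = 0.4552
−0.30·log₂(0.30) = 0.5211
−0.14·log₂(0.14) = 0.3971
Sum ≈ 2.4150 → 2.4150 bits.

2.4150 bits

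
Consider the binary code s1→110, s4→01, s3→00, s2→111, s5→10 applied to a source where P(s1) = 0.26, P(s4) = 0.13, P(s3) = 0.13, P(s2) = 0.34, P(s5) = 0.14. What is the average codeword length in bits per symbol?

L̄ = Σ pᵢ·ℓᵢ = 0.26·3 + 0.13·2 + 0.13·2 + 0.34·3 + 0.14·2 = 2.6 bits/symbol.

2.6 bits/symbol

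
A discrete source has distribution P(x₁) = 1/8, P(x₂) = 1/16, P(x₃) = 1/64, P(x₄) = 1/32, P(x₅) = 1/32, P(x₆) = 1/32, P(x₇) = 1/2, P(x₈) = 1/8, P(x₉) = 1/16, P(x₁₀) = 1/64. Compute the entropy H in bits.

2.40625 bits

Each probability is a power of 1/2, so log₂(1/p) is an integer.
H = Σ p·log₂(1/p) = 1/8·3 + 1/16·4 + 1/64·6 + 1/32·5 + 1/32·5 + 1/32·5 + 1/2·1 + 1/8·3 + 1/16·4 + 1/64·6 = 2.40625 bits.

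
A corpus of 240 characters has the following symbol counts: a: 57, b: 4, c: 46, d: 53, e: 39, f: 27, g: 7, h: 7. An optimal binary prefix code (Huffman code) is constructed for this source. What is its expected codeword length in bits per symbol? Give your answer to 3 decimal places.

Probabilities are the counts divided by 240.
Repeatedly combine the two least-probable nodes; the expected code length is the sum of the merged weights.
merge 1/60 + 7/240 → 11/240
merge 7/240 + 11/240 → 3/40
merge 3/40 + 9/80 → 3/16
merge 13/80 + 3/16 → 7/20
merge 23/120 + 53/240 → 33/80
merge 19/80 + 7/20 → 47/80
merge 33/80 + 47/80 → 1
L = 11/240 + 3/40 + 3/16 + 7/20 + 33/80 + 47/80 + 1 = 319/120 ≈ 2.658 bits/symbol.

2.658 bits/symbol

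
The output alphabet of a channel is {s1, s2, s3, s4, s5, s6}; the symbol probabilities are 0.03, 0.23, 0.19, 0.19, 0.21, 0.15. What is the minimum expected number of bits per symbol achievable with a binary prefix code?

Repeatedly combine the two least-probable nodes; the expected code length is the sum of the merged weights.
merge 3/100 + 3/20 → 9/50
merge 9/50 + 19/100 → 37/100
merge 19/100 + 21/100 → 2/5
merge 23/100 + 37/100 → 3/5
merge 2/5 + 3/5 → 1
L = 9/50 + 37/100 + 2/5 + 3/5 + 1 = 51/20 = 2.55 bits/symbol.

2.55 bits/symbol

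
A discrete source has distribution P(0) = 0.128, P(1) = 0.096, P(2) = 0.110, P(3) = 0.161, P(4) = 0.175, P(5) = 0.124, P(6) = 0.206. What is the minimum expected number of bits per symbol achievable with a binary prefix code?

Repeatedly combine the two least-probable nodes; the expected code length is the sum of the merged weights.
merge 12/125 + 11/100 → 103/500
merge 31/250 + 16/125 → 63/250
merge 161/1000 + 7/40 → 42/125
merge 103/500 + 103/500 → 103/250
merge 63/250 + 42/125 → 147/250
merge 103/250 + 147/250 → 1
L = 103/500 + 63/250 + 42/125 + 103/250 + 147/250 + 1 = 1397/500 = 2.794 bits/symbol.

2.794 bits/symbol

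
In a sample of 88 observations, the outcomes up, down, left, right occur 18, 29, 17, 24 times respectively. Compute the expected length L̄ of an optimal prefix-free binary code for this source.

Probabilities are the counts divided by 88.
Repeatedly combine the two least-probable nodes; the expected code length is the sum of the merged weights.
merge 17/88 + 9/44 → 35/88
merge 3/11 + 29/88 → 53/88
merge 35/88 + 53/88 → 1
L = 35/88 + 53/88 + 1 = 2 bits/symbol.

2 bits/symbol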